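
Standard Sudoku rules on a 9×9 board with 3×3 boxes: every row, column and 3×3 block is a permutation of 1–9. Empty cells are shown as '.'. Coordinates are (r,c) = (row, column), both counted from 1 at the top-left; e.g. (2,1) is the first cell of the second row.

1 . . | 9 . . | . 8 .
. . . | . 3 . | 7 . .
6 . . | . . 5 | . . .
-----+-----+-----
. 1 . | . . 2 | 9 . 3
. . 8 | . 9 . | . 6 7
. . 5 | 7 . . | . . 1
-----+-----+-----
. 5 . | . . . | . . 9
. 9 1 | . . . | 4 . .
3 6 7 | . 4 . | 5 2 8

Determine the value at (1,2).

4

(5,7) = 2 (sole candidate).
(6,7) = 8 (sole candidate).
(6,8) = 4 (sole candidate).
(8,9) = 6 (sole candidate).
(9,4) = 1 (sole candidate).
(9,6) = 9 (sole candidate).
(4,8) = 5 (sole candidate).
(5,1) = 4 (sole candidate).
(5,2) = 3 (sole candidate).
(5,4) = 5 (sole candidate).
(5,6) = 1 (sole candidate).
(6,2) = 2 (sole candidate).
(6,5) = 6 (sole candidate).
(6,6) = 3 (sole candidate).
(4,1) = 7 (sole candidate).
(4,3) = 6 (sole candidate).
(4,5) = 8 (sole candidate).
(6,1) = 9 (sole candidate).
(4,4) = 4 (sole candidate).
(1,9) = 5 (hidden single in row 1).
(2,8) = 1 (hidden single in row 2).
(2,1) = 5 (hidden single in row 2).
(3,7) = 3 (sole candidate).
(3,8) = 9 (sole candidate).
(7,7) = 1 (sole candidate).
(1,7) = 6 (sole candidate).
(1,3) = 3 (hidden single in row 1).
(1,5) = 2 (hidden single in row 1).
(3,4) = 8 (sole candidate).
(7,5) = 7 (sole candidate).
(7,8) = 3 (sole candidate).
(8,5) = 5 (sole candidate).
(8,6) = 8 (sole candidate).
(8,8) = 7 (sole candidate).
(2,4) = 6 (sole candidate).
(2,6) = 4 (sole candidate).
(2,9) = 2 (sole candidate).
(3,5) = 1 (sole candidate).
(3,9) = 4 (sole candidate).
(7,4) = 2 (sole candidate).
(7,6) = 6 (sole candidate).
(8,1) = 2 (sole candidate).
(8,4) = 3 (sole candidate).
(1,6) = 7 (sole candidate).
(2,2) = 8 (sole candidate).
(2,3) = 9 (sole candidate).
(3,2) = 7 (sole candidate).
(3,3) = 2 (sole candidate).
(7,1) = 8 (sole candidate).
(7,3) = 4 (sole candidate).
(1,2) = 4: row 1 has {1,2,3,5,6,7,8,9}; col 2 has {1,2,3,5,6,7,8,9}; box has {1,2,3,5,6,7,8,9} → only 4 remains.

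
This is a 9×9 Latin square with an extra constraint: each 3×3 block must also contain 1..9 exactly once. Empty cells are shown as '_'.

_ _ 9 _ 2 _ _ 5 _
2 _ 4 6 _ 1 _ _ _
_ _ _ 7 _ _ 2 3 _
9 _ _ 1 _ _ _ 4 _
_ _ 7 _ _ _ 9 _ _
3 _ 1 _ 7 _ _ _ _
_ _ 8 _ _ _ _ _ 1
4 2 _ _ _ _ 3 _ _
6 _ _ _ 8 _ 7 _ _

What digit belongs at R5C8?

R2C7 = 8: row 2 has {1,2,4,6}; col 7 has {2,3,7,9}; box has {2,3,5} → only 8 remains.
R8C3 = 5: row 8 has {2,3,4}; col 3 has {1,4,7,8,9}; box has {2,4,6,8} → only 5 remains.
R8C4 = 9: row 8 has {2,3,4,5}; col 4 has {1,6,7}; box has {8} → only 9 remains.
R9C3 = 3: row 9 has {6,7,8}; col 3 has {1,4,5,7,8,9}; box has {2,4,5,6,8} → only 3 remains.
R3C3 = 6: row 3 has {2,3,7}; col 3 has {1,3,4,5,7,8,9}; box has {2,4,9} → only 6 remains.
R4C3 = 2: row 4 has {1,4,9}; col 3 has {1,3,4,5,6,7,8,9}; box has {1,3,7,9} → only 2 remains.
R7C1 = 7: row 7 has {1,8}; col 1 has {2,3,4,6,9}; box has {2,3,4,5,6,8} → only 7 remains.
R7C2 = 9: row 7 has {1,7,8}; col 2 has {2}; box has {2,3,4,5,6,7,8} → only 9 remains.
R9C2 = 1: row 9 has {3,6,7,8}; col 2 has {2,9}; box has {2,3,4,5,6,7,8,9} → only 1 remains.
R3C1 = 1: in row 3, 1 can only go here (every other open cell in that row sees a 1).
R1C1 = 8: row 1 has {2,5,9}; col 1 has {1,2,3,4,6,7,9}; box has {1,2,4,6,9} → only 8 remains.
R3C2 = 5: row 3 has {1,2,3,6,7}; col 2 has {1,2,9}; box has {1,2,4,6,8,9} → only 5 remains.
R5C1 = 5: row 5 has {7,9}; col 1 has {1,2,3,4,6,7,8,9}; box has {1,2,3,7,9} → only 5 remains.
R1C7 = 1: in row 1, 1 can only go here (every other open cell in that row sees a 1).
R1C9 = 6: in row 1, 6 can only go here (every other open cell in that row sees a 6).
R8C9 = 8: row 8 has {2,3,4,5,9}; col 9 has {1,6}; box has {1,3,7} → only 8 remains.
R8C8 = 6: row 8 has {2,3,4,5,8,9}; col 8 has {3,4,5}; box has {1,3,7,8} → only 6 remains.
R7C8 = 2: row 7 has {1,7,8,9}; col 8 has {3,4,5,6}; box has {1,3,6,7,8} → only 2 remains.
R8C5 = 1: row 8 has {2,3,4,5,6,8,9}; col 5 has {2,7,8}; box has {8,9} → only 1 remains.
R8C6 = 7: row 8 has {1,2,3,4,5,6,8,9}; col 6 has {1}; box has {1,8,9} → only 7 remains.
R9C8 = 9: row 9 has {1,3,6,7,8}; col 8 has {2,3,4,5,6}; box has {1,2,3,6,7,8} → only 9 remains.
R2C8 = 7: row 2 has {1,2,4,6,8}; col 8 has {2,3,4,5,6,9}; box has {1,2,3,5,6,8} → only 7 remains.
R2C9 = 9: row 2 has {1,2,4,6,7,8}; col 9 has {1,6,8}; box has {1,2,3,5,6,7,8} → only 9 remains.
R3C9 = 4: row 3 has {1,2,3,5,6,7}; col 9 has {1,6,8,9}; box has {1,2,3,5,6,7,8,9} → only 4 remains.
R6C8 = 8: row 6 has {1,3,7}; col 8 has {2,3,4,5,6,7,9}; box has {4,9} → only 8 remains.
R9C9 = 5: row 9 has {1,3,6,7,8,9}; col 9 has {1,4,6,8,9}; box has {1,2,3,6,7,8,9} → only 5 remains.
R2C2 = 3: row 2 has {1,2,4,6,7,8,9}; col 2 has {1,2,5,9}; box has {1,2,4,5,6,8,9} → only 3 remains.
R2C5 = 5: row 2 has {1,2,3,4,6,7,8,9}; col 5 has {1,2,7,8}; box has {1,2,6,7} → only 5 remains.
R3C5 = 9: row 3 has {1,2,3,4,5,6,7}; col 5 has {1,2,5,7,8}; box has {1,2,5,6,7} → only 9 remains.
R3C6 = 8: row 3 has {1,2,3,4,5,6,7,9}; col 6 has {1,7}; box has {1,2,5,6,7,9} → only 8 remains.
R5C8 = 1: row 5 has {5,7,9}; col 8 has {2,3,4,5,6,7,8,9}; box has {4,8,9} → only 1 remains.

1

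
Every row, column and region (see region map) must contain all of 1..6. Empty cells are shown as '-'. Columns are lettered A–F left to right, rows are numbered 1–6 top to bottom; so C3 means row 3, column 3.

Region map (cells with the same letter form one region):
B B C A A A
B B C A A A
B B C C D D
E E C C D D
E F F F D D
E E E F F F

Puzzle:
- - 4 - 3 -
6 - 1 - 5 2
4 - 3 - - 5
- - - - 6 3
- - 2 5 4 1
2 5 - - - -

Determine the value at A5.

3

F1 = 6: row 1 has {3,4}; col 6 has {1,2,3,5}; region has {2,3,5} → only 6 remains.
B2 = 3: row 2 has {1,2,5,6}; col 2 has {5}; region has {4,6} → only 3 remains.
D2 = 4: row 2 has {1,2,3,5,6}; col 4 has {5}; region has {2,3,5,6} → only 4 remains.
E3 = 2: row 3 has {3,4,5}; col 5 has {3,4,5,6}; region has {1,3,4,5,6} → only 2 remains.
A4 = 1: row 4 has {3,6}; col 1 has {2,4,6}; region has {2,5} → only 1 remains.
B4 = 4: row 4 has {1,3,6}; col 2 has {3,5}; region has {1,2,5} → only 4 remains.
C4 = 5: row 4 has {1,3,4,6}; col 3 has {1,2,3,4}; region has {1,3,4} → only 5 remains.
D4 = 2: row 4 has {1,3,4,5,6}; col 4 has {4,5}; region has {1,3,4,5} → only 2 remains.
A5 = 3: row 5 has {1,2,4,5}; col 1 has {1,2,4,6}; region has {1,2,4,5} → only 3 remains.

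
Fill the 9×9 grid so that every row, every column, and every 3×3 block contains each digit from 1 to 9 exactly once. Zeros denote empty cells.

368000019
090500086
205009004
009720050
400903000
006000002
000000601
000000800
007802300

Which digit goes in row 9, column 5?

row 3, column 7 = 7 (sole candidate).
row 3, column 8 = 3 (sole candidate).
row 5, column 7 = 1 (sole candidate).
row 9, column 9 = 5 (sole candidate).
row 2, column 7 = 2 (sole candidate).
row 3, column 2 = 1 (sole candidate).
row 3, column 4 = 6 (sole candidate).
row 3, column 5 = 8 (sole candidate).
row 4, column 7 = 4 (sole candidate).
row 5, column 3 = 2 (sole candidate).
row 6, column 7 = 9 (sole candidate).
row 6, column 8 = 7 (sole candidate).
row 8, column 9 = 7 (sole candidate).
row 9, column 2 = 4 (sole candidate).
row 9, column 8 = 9 (sole candidate).
row 1, column 7 = 5 (sole candidate).
row 2, column 1 = 7 (sole candidate).
row 2, column 3 = 4 (sole candidate).
row 2, column 6 = 1 (sole candidate).
row 5, column 8 = 6 (sole candidate).
row 5, column 9 = 8 (sole candidate).
row 7, column 3 = 3 (sole candidate).
row 7, column 4 = 4 (sole candidate).
row 7, column 8 = 2 (sole candidate).
row 8, column 3 = 1 (sole candidate).
row 8, column 4 = 3 (sole candidate).
row 8, column 8 = 4 (sole candidate).
row 9, column 1 = 6 (sole candidate).
row 9, column 5 = 1: row 9 has {2,3,4,5,6,7,8,9}; col 5 has {2,8}; box has {2,3,4,8} → only 1 remains.

1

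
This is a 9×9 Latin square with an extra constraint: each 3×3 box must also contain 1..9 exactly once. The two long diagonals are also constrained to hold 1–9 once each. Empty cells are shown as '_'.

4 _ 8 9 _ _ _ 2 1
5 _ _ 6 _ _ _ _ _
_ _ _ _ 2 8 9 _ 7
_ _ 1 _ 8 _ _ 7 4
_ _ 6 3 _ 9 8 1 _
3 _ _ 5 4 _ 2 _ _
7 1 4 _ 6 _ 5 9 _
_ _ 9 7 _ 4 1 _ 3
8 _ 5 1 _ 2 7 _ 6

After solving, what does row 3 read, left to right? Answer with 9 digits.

163428957

r2c8 = 3: row 2 has {5,6}; col 8 has {1,2,7,9}; box has {1,2,7,9}; anti-diagonal has {1,4,5,8,9} → only 3 remains.
r2c9 = 8: row 2 has {3,5,6}; col 9 has {1,3,4,6,7}; box has {1,2,3,7,9} → only 8 remains.
r3c3 = 3: row 3 has {2,7,8,9}; col 3 has {1,4,5,6,8,9}; box has {4,5,8}; main diagonal has {4,5,6} → only 3 remains.
r3c4 = 4: row 3 has {2,3,7,8,9}; col 4 has {1,3,5,6,7,9}; box has {2,6,8,9} → only 4 remains.
r4c4 = 2: row 4 has {1,4,7,8}; col 4 has {1,3,4,5,6,7,9}; box has {3,4,5,8,9}; main diagonal has {3,4,5,6} → only 2 remains.
r4c6 = 6: row 4 has {1,2,4,7,8}; col 6 has {2,4,8,9}; box has {2,3,4,5,8,9}; anti-diagonal has {1,3,4,5,8,9} → only 6 remains.
r4c7 = 3: row 4 has {1,2,4,6,7,8}; col 7 has {1,2,5,7,8,9}; box has {1,2,4,7,8} → only 3 remains.
r5c1 = 2: row 5 has {1,3,6,8,9}; col 1 has {3,4,5,7,8}; box has {1,3,6} → only 2 remains.
r5c5 = 7: row 5 has {1,2,3,6,8,9}; col 5 has {2,4,6,8}; box has {2,3,4,5,6,8,9}; main diagonal has {2,3,4,5,6}; anti-diagonal has {1,3,4,5,6,8,9} → only 7 remains.
r5c9 = 5: row 5 has {1,2,3,6,7,8,9}; col 9 has {1,3,4,6,7,8}; box has {1,2,3,4,7,8} → only 5 remains.
r6c3 = 7: row 6 has {2,3,4,5}; col 3 has {1,3,4,5,6,8,9}; box has {1,2,3,6} → only 7 remains.
r6c6 = 1: row 6 has {2,3,4,5,7}; col 6 has {2,4,6,8,9}; box has {2,3,4,5,6,7,8,9}; main diagonal has {2,3,4,5,6,7} → only 1 remains.
r6c8 = 6: row 6 has {1,2,3,4,5,7}; col 8 has {1,2,3,7,9}; box has {1,2,3,4,5,7,8} → only 6 remains.
r6c9 = 9: row 6 has {1,2,3,4,5,6,7}; col 9 has {1,3,4,5,6,7,8}; box has {1,2,3,4,5,6,7,8} → only 9 remains.
r7c4 = 8: row 7 has {1,4,5,6,7,9}; col 4 has {1,2,3,4,5,6,7,9}; box has {1,2,4,6,7} → only 8 remains.
r7c6 = 3: row 7 has {1,4,5,6,7,8,9}; col 6 has {1,2,4,6,8,9}; box has {1,2,4,6,7,8} → only 3 remains.
r7c9 = 2: row 7 has {1,3,4,5,6,7,8,9}; col 9 has {1,3,4,5,6,7,8,9}; box has {1,3,5,6,7,9} → only 2 remains.
r8c1 = 6: row 8 has {1,3,4,7,9}; col 1 has {2,3,4,5,7,8}; box has {1,4,5,7,8,9} → only 6 remains.
r8c2 = 2: row 8 has {1,3,4,6,7,9}; col 2 has {1}; box has {1,4,5,6,7,8,9}; anti-diagonal has {1,3,4,5,6,7,8,9} → only 2 remains.
r8c5 = 5: row 8 has {1,2,3,4,6,7,9}; col 5 has {2,4,6,7,8}; box has {1,2,3,4,6,7,8} → only 5 remains.
r8c8 = 8: row 8 has {1,2,3,4,5,6,7,9}; col 8 has {1,2,3,6,7,9}; box has {1,2,3,5,6,7,9}; main diagonal has {1,2,3,4,5,6,7} → only 8 remains.
r9c2 = 3: row 9 has {1,2,5,6,7,8}; col 2 has {1,2}; box has {1,2,4,5,6,7,8,9} → only 3 remains.
r9c5 = 9: row 9 has {1,2,3,5,6,7,8}; col 5 has {2,4,5,6,7,8}; box has {1,2,3,4,5,6,7,8} → only 9 remains.
r9c8 = 4: row 9 has {1,2,3,5,6,7,8,9}; col 8 has {1,2,3,6,7,8,9}; box has {1,2,3,5,6,7,8,9} → only 4 remains.
r1c5 = 3: row 1 has {1,2,4,8,9}; col 5 has {2,4,5,6,7,8,9}; box has {2,4,6,8,9} → only 3 remains.
r1c7 = 6: row 1 has {1,2,3,4,8,9}; col 7 has {1,2,3,5,7,8,9}; box has {1,2,3,7,8,9} → only 6 remains.
r2c2 = 9: row 2 has {3,5,6,8}; col 2 has {1,2,3}; box has {3,4,5,8}; main diagonal has {1,2,3,4,5,6,7,8} → only 9 remains.
r2c3 = 2: row 2 has {3,5,6,8,9}; col 3 has {1,3,4,5,6,7,8,9}; box has {3,4,5,8,9} → only 2 remains.
r2c5 = 1: row 2 has {2,3,5,6,8,9}; col 5 has {2,3,4,5,6,7,8,9}; box has {2,3,4,6,8,9} → only 1 remains.
r2c6 = 7: row 2 has {1,2,3,5,6,8,9}; col 6 has {1,2,3,4,6,8,9}; box has {1,2,3,4,6,8,9} → only 7 remains.
r2c7 = 4: row 2 has {1,2,3,5,6,7,8,9}; col 7 has {1,2,3,5,6,7,8,9}; box has {1,2,3,6,7,8,9} → only 4 remains.
r3c1 = 1: row 3 has {2,3,4,7,8,9}; col 1 has {2,3,4,5,6,7,8}; box has {2,3,4,5,8,9} → only 1 remains.
r3c2 = 6: row 3 has {1,2,3,4,7,8,9}; col 2 has {1,2,3,9}; box has {1,2,3,4,5,8,9} → only 6 remains.
r3c8 = 5: row 3 has {1,2,3,4,6,7,8,9}; col 8 has {1,2,3,4,6,7,8,9}; box has {1,2,3,4,6,7,8,9} → only 5 remains.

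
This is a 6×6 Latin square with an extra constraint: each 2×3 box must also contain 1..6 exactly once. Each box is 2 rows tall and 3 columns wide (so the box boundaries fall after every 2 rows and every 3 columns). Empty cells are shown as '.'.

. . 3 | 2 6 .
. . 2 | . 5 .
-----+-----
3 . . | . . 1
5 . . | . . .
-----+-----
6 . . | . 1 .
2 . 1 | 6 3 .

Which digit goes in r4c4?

3

r1c6 = 4 (sole candidate).
r2c6 = 3 (sole candidate).
r6c6 = 5 (sole candidate).
r1c1 = 1 (sole candidate).
r1c2 = 5 (sole candidate).
r2c1 = 4 (sole candidate).
r2c2 = 6 (sole candidate).
r2c4 = 1 (sole candidate).
r5c4 = 4 (sole candidate).
r5c6 = 2 (sole candidate).
r6c2 = 4 (sole candidate).
r3c2 = 2 (sole candidate).
r3c4 = 5 (sole candidate).
r3c5 = 4 (sole candidate).
r4c2 = 1 (sole candidate).
r4c4 = 3: row 4 has {1,5}; col 4 has {1,2,4,5,6}; box has {1,4,5} → only 3 remains.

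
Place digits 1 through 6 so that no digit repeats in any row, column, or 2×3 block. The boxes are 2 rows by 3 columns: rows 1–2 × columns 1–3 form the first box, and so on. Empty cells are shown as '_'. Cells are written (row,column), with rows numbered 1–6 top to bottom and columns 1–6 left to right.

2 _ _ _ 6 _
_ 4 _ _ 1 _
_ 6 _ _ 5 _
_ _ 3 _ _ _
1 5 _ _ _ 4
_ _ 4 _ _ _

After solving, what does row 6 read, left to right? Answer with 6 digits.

634521

(3,1) = 4: row 3 has {5,6}; col 1 has {1,2}; box has {3,6} → only 4 remains.
(4,1) = 5: row 4 has {3}; col 1 has {1,2,4}; box has {3,4,6} → only 5 remains.
(1,4) = 4: in row 1, 4 can only go here (every other open cell in that row sees a 4).
(4,5) = 4: in row 4, 4 can only go here (every other open cell in that row sees a 4).
Singles propagation stalls; (6,1) is still open with candidates {3,6}.
  Try (6,1) = 3: this forces (2,1)=6, (2,3)=5, (6,2)=2; then (6,5) has no candidate left — contradiction.
So (6,1) = 6.
(2,1) = 3 (sole candidate).
(5,3) = 2 (sole candidate).
(5,5) = 3 (sole candidate).
(6,2) = 3: row 6 has {4,6}; col 2 has {4,5,6}; box has {1,2,4,5,6} → only 3 remains.
(6,5) = 2: row 6 has {3,4,6}; col 5 has {1,3,4,5,6}; box has {3,4} → only 2 remains.
(1,2) = 1 (sole candidate).
(1,3) = 5 (sole candidate).
(1,6) = 3 (sole candidate).
(2,3) = 6 (sole candidate).
(3,3) = 1 (sole candidate).
(3,6) = 2 (sole candidate).
(4,2) = 2 (sole candidate).
(5,4) = 6 (sole candidate).
(2,6) = 5 (sole candidate).
(3,4) = 3 (sole candidate).
(4,4) = 1 (sole candidate).
(4,6) = 6 (sole candidate).
(6,4) = 5: row 6 has {2,3,4,6}; col 4 has {1,3,4,6}; box has {2,3,4,6} → only 5 remains.
(6,6) = 1: row 6 has {2,3,4,5,6}; col 6 has {2,3,4,5,6}; box has {2,3,4,5,6} → only 1 remains.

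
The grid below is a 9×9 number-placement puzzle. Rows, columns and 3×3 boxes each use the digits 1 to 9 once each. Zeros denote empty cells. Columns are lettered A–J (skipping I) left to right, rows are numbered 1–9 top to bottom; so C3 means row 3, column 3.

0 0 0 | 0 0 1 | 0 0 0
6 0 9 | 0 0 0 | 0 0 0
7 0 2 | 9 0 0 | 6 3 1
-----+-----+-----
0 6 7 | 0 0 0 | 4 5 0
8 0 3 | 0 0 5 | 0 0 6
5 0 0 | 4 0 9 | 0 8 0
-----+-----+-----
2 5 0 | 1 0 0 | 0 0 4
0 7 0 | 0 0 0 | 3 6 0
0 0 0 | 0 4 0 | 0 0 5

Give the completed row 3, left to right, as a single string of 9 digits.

782954631

C6 = 1 (sole candidate).
A4 = 9 (sole candidate).
B6 = 2 (sole candidate).
G6 = 7 (sole candidate).
J6 = 3 (sole candidate).
J4 = 2 (sole candidate).
B5 = 4 (sole candidate).
E6 = 6 (sole candidate).
B3 = 8: row 3 has {1,2,3,6,7,9}; col 2 has {2,4,5,6,7}; box has {2,6,7,9} → only 8 remains.
E3 = 5: row 3 has {1,2,3,6,7,8,9}; col 5 has {4,6}; box has {1,9} → only 5 remains.
F3 = 4: row 3 has {1,2,3,5,6,7,8,9}; col 6 has {1,5,9}; box has {1,5,9} → only 4 remains.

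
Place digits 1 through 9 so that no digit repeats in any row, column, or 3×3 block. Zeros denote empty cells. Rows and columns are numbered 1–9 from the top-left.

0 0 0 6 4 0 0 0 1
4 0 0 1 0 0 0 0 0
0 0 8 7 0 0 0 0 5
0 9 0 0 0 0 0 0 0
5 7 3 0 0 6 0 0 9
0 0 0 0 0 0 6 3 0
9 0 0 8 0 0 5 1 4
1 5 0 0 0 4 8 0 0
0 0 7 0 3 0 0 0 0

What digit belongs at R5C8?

4

R3C2 = 1: in row 3, 1 can only go here (every other open cell in that row sees a 1).
R7C2 = 3: in row 7, 3 can only go here (every other open cell in that row sees a 3).
R1C2 = 2: row 1 has {1,4,6}; col 2 has {1,3,5,7,9}; box has {1,4,8} → only 2 remains.
R2C2 = 6: row 2 has {1,4}; col 2 has {1,2,3,5,7,9}; box has {1,2,4,8} → only 6 remains.
R3C1 = 3: row 3 has {1,5,7,8}; col 1 has {1,4,5,9}; box has {1,2,4,6,8} → only 3 remains.
R1C1 = 7: row 1 has {1,2,4,6}; col 1 has {1,3,4,5,9}; box has {1,2,3,4,6,8} → only 7 remains.
R3C8 = 6: in row 3, 6 can only go here (every other open cell in that row sees a 6).
R3C7 = 4: in row 3, 4 can only go here (every other open cell in that row sees a 4).
R8C9 = 3: in row 8, 3 can only go here (every other open cell in that row sees a 3).
R9C6 = 1: in row 9, 1 can only go here (every other open cell in that row sees a 1).
R9C2 = 4: in row 9, 4 can only go here (every other open cell in that row sees a 4).
R6C2 = 8: row 6 has {3,6}; col 2 has {1,2,3,4,5,6,7,9}; box has {3,5,7,9} → only 8 remains.
R6C1 = 2: row 6 has {3,6,8}; col 1 has {1,3,4,5,7,9}; box has {3,5,7,8,9} → only 2 remains.
R6C9 = 7: row 6 has {2,3,6,8}; col 9 has {1,3,4,5,9}; box has {3,6,9} → only 7 remains.
R4C1 = 6: row 4 has {9}; col 1 has {1,2,3,4,5,7,9}; box has {2,3,5,7,8,9} → only 6 remains.
R9C1 = 8: row 9 has {1,3,4,7}; col 1 has {1,2,3,4,5,6,7,9}; box has {1,3,4,5,7,9} → only 8 remains.
R9C4 = 5: in row 9, 5 can only go here (every other open cell in that row sees a 5).
R9C9 = 6: in row 9, 6 can only go here (every other open cell in that row sees a 6).
R4C4 = 3: in column 4, 3 can only go here (every other open cell in that column sees a 3).
R2C7 = 7: in column 7, 7 can only go here (every other open cell in that column sees a 7).
R2C6 = 3: in row 2, 3 can only go here (every other open cell in that row sees a 3).
R1C7 = 3: in row 1, 3 can only go here (every other open cell in that row sees a 3).
R9C7 = 9: in column 7, 9 can only go here (every other open cell in that column sees a 9).
R9C8 = 2: row 9 has {1,3,4,5,6,7,8,9}; col 8 has {1,3,6}; box has {1,3,4,5,6,8,9} → only 2 remains.
R8C8 = 7: row 8 has {1,3,4,5,8}; col 8 has {1,2,3,6}; box has {1,2,3,4,5,6,8,9} → only 7 remains.
R4C8 = 5: in column 8, 5 can only go here (every other open cell in that column sees a 5).
R4C3 = 4: in row 4, 4 can only go here (every other open cell in that row sees a 4).
R6C3 = 1: row 6 has {2,3,6,7,8}; col 3 has {3,4,7,8}; box has {2,3,4,5,6,7,8,9} → only 1 remains.
R6C4 = 4: in row 6, 4 can only go here (every other open cell in that row sees a 4).
R5C4 = 2: row 5 has {3,5,6,7,9}; col 4 has {1,3,4,5,6,7,8}; box has {3,4,6} → only 2 remains.
R5C7 = 1: row 5 has {2,3,5,6,7,9}; col 7 has {3,4,5,6,7,8,9}; box has {3,5,6,7,9} → only 1 remains.
R8C4 = 9: row 8 has {1,3,4,5,7,8}; col 4 has {1,2,3,4,5,6,7,8}; box has {1,3,4,5,8} → only 9 remains.
R4C7 = 2: row 4 has {3,4,5,6,9}; col 7 has {1,3,4,5,6,7,8,9}; box has {1,3,5,6,7,9} → only 2 remains.
R4C9 = 8: row 4 has {2,3,4,5,6,9}; col 9 has {1,3,4,5,6,7,9}; box has {1,2,3,5,6,7,9} → only 8 remains.
R5C5 = 8: row 5 has {1,2,3,5,6,7,9}; col 5 has {3,4}; box has {2,3,4,6} → only 8 remains.
R5C8 = 4: row 5 has {1,2,3,5,6,7,8,9}; col 8 has {1,2,3,5,6,7}; box has {1,2,3,5,6,7,8,9} → only 4 remains.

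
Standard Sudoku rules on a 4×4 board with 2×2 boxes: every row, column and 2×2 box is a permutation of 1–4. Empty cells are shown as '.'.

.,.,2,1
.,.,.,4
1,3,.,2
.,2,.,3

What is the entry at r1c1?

r1c2 = 4 (sole candidate).
r2c2 = 1 (sole candidate).
r2c3 = 3 (sole candidate).
r3c3 = 4 (sole candidate).
r4c1 = 4 (sole candidate).
r4c3 = 1 (sole candidate).
r1c1 = 3: row 1 has {1,2,4}; col 1 has {1,4}; box has {1,4} → only 3 remains.

3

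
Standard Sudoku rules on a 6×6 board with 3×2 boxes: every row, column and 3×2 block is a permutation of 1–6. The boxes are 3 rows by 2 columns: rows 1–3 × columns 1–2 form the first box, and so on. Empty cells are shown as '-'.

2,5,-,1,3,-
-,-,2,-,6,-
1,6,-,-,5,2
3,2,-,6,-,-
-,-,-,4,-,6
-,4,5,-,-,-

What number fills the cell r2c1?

r1c6 = 4: row 1 has {1,2,3,5}; col 6 has {2,6}; box has {2,3,5,6} → only 4 remains.
r2c1 = 4: row 2 has {2,6}; col 1 has {1,2,3}; box has {1,2,5,6} → only 4 remains.

4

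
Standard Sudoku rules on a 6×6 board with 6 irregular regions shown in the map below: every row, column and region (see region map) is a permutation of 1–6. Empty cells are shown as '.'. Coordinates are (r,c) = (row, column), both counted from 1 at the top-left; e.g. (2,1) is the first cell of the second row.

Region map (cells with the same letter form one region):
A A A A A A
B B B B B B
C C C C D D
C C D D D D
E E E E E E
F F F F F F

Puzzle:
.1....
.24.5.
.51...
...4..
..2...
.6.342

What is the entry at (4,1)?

(4,2) = 3 (sole candidate).
(5,2) = 4 (sole candidate).
(6,3) = 5 (sole candidate).
(4,3) = 6 (sole candidate).
(6,1) = 1 (sole candidate).
(1,3) = 3 (sole candidate).
(3,6) = 3 (sole candidate).
(4,1) = 2: row 4 has {3,4,6}; col 1 has {1}; region has {1,3,5} → only 2 remains.

2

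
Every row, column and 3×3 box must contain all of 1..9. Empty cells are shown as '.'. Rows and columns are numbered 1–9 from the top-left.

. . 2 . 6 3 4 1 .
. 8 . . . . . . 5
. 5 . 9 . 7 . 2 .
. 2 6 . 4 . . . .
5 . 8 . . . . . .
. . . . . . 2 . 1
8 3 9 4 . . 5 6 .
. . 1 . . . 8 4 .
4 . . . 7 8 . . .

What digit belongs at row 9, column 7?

row 9, column 2 = 6: row 9 has {4,7,8}; col 2 has {2,3,5,8}; box has {1,3,4,8,9} → only 6 remains.
row 9, column 3 = 5: row 9 has {4,6,7,8}; col 3 has {1,2,6,8,9}; box has {1,3,4,6,8,9} → only 5 remains.
row 8, column 2 = 7: row 8 has {1,4,8}; col 2 has {2,3,5,6,8}; box has {1,3,4,5,6,8,9} → only 7 remains.
row 1, column 2 = 9: row 1 has {1,2,3,4,6}; col 2 has {2,3,5,6,7,8}; box has {2,5,8} → only 9 remains.
row 6, column 2 = 4: row 6 has {1,2}; col 2 has {2,3,5,6,7,8,9}; box has {2,5,6,8} → only 4 remains.
row 8, column 1 = 2: row 8 has {1,4,7,8}; col 1 has {4,5,8}; box has {1,3,4,5,6,7,8,9} → only 2 remains.
row 1, column 1 = 7: row 1 has {1,2,3,4,6,9}; col 1 has {2,4,5,8}; box has {2,5,8,9} → only 7 remains.
row 1, column 9 = 8: row 1 has {1,2,3,4,6,7,9}; col 9 has {1,5}; box has {1,2,4,5} → only 8 remains.
row 5, column 2 = 1: row 5 has {5,8}; col 2 has {2,3,4,5,6,7,8,9}; box has {2,4,5,6,8} → only 1 remains.
row 1, column 4 = 5: row 1 has {1,2,3,4,6,7,8,9}; col 4 has {4,9}; box has {3,6,7,9} → only 5 remains.
row 3, column 3 = 4: in row 3, 4 can only go here (every other open cell in that row sees a 4).
row 3, column 5 = 8: in row 3, 8 can only go here (every other open cell in that row sees an 8).
row 2, column 3 = 3: row 2 has {5,8}; col 3 has {1,2,4,5,6,8,9}; box has {2,4,5,7,8,9} → only 3 remains.
row 6, column 3 = 7: row 6 has {1,2,4}; col 3 has {1,2,3,4,5,6,8,9}; box has {1,2,4,5,6,8} → only 7 remains.
row 2, column 6 = 4: in row 2, 4 can only go here (every other open cell in that row sees a 4).
row 3, column 1 = 1: in row 3, 1 can only go here (every other open cell in that row sees a 1).
row 2, column 1 = 6: row 2 has {3,4,5,8}; col 1 has {1,2,4,5,7,8}; box has {1,2,3,4,5,7,8,9} → only 6 remains.
row 5, column 9 = 4: in row 5, 4 can only go here (every other open cell in that row sees a 4).
row 7, column 9 = 7: in row 7, 7 can only go here (every other open cell in that row sees a 7).
row 9, column 7 = 1: in column 7, 1 can only go here (every other open cell in that column sees a 1).

1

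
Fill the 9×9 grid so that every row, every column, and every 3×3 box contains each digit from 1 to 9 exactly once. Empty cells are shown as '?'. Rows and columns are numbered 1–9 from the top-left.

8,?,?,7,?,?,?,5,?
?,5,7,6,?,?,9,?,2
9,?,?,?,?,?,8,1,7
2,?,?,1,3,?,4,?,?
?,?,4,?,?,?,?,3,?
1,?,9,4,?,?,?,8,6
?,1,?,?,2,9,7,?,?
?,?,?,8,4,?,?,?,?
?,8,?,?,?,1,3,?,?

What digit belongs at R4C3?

R1C7 = 6: row 1 has {5,7,8}; col 7 has {3,4,7,8,9}; box has {1,2,5,7,8,9} → only 6 remains.
R2C8 = 4: row 2 has {2,5,6,7,9}; col 8 has {1,3,5,8}; box has {1,2,5,6,7,8,9} → only 4 remains.
R3C5 = 5: row 3 has {1,7,8,9}; col 5 has {2,3,4}; box has {6,7} → only 5 remains.
R6C5 = 7: row 6 has {1,4,6,8,9}; col 5 has {2,3,4,5}; box has {1,3,4} → only 7 remains.
R7C8 = 6: row 7 has {1,2,7,9}; col 8 has {1,3,4,5,8}; box has {3,7} → only 6 remains.
R9C4 = 5: row 9 has {1,3,8}; col 4 has {1,4,6,7,8}; box has {1,2,4,8,9} → only 5 remains.
R9C5 = 6: row 9 has {1,3,5,8}; col 5 has {2,3,4,5,7}; box has {1,2,4,5,8,9} → only 6 remains.
R1C9 = 3: row 1 has {5,6,7,8}; col 9 has {2,6,7}; box has {1,2,4,5,6,7,8,9} → only 3 remains.
R2C1 = 3: row 2 has {2,4,5,6,7,9}; col 1 has {1,2,8,9}; box has {5,7,8,9} → only 3 remains.
R2C6 = 8: row 2 has {2,3,4,5,6,7,9}; col 6 has {1,9}; box has {5,6,7} → only 8 remains.
R6C2 = 3: row 6 has {1,4,6,7,8,9}; col 2 has {1,5,8}; box has {1,2,4,9} → only 3 remains.
R7C4 = 3: row 7 has {1,2,6,7,9}; col 4 has {1,4,5,6,7,8}; box has {1,2,4,5,6,8,9} → only 3 remains.
R8C6 = 7: row 8 has {4,8}; col 6 has {1,8,9}; box has {1,2,3,4,5,6,8,9} → only 7 remains.
R9C3 = 2: row 9 has {1,3,5,6,8}; col 3 has {4,7,9}; box has {1,8} → only 2 remains.
R9C8 = 9: row 9 has {1,2,3,5,6,8}; col 8 has {1,3,4,5,6,8}; box has {3,6,7} → only 9 remains.
R9C9 = 4: row 9 has {1,2,3,5,6,8,9}; col 9 has {2,3,6,7}; box has {3,6,7,9} → only 4 remains.
R1C3 = 1: row 1 has {3,5,6,7,8}; col 3 has {2,4,7,9}; box has {3,5,7,8,9} → only 1 remains.
R1C5 = 9: row 1 has {1,3,5,6,7,8}; col 5 has {2,3,4,5,6,7}; box has {5,6,7,8} → only 9 remains.
R2C5 = 1: row 2 has {2,3,4,5,6,7,8,9}; col 5 has {2,3,4,5,6,7,9}; box has {5,6,7,8,9} → only 1 remains.
R3C3 = 6: row 3 has {1,5,7,8,9}; col 3 has {1,2,4,7,9}; box has {1,3,5,7,8,9} → only 6 remains.
R3C4 = 2: row 3 has {1,5,6,7,8,9}; col 4 has {1,3,4,5,6,7,8}; box has {1,5,6,7,8,9} → only 2 remains.
R4C8 = 7: row 4 has {1,2,3,4}; col 8 has {1,3,4,5,6,8,9}; box has {3,4,6,8} → only 7 remains.
R5C4 = 9: row 5 has {3,4}; col 4 has {1,2,3,4,5,6,7,8}; box has {1,3,4,7} → only 9 remains.
R5C5 = 8: row 5 has {3,4,9}; col 5 has {1,2,3,4,5,6,7,9}; box has {1,3,4,7,9} → only 8 remains.
R7C3 = 5: row 7 has {1,2,3,6,7,9}; col 3 has {1,2,4,6,7,9}; box has {1,2,8} → only 5 remains.
R7C9 = 8: row 7 has {1,2,3,5,6,7,9}; col 9 has {2,3,4,6,7}; box has {3,4,6,7,9} → only 8 remains.
R8C1 = 6: row 8 has {4,7,8}; col 1 has {1,2,3,8,9}; box has {1,2,5,8} → only 6 remains.
R8C2 = 9: row 8 has {4,6,7,8}; col 2 has {1,3,5,8}; box has {1,2,5,6,8} → only 9 remains.
R8C3 = 3: row 8 has {4,6,7,8,9}; col 3 has {1,2,4,5,6,7,9}; box has {1,2,5,6,8,9} → only 3 remains.
R8C8 = 2: row 8 has {3,4,6,7,8,9}; col 8 has {1,3,4,5,6,7,8,9}; box has {3,4,6,7,8,9} → only 2 remains.
R9C1 = 7: row 9 has {1,2,3,4,5,6,8,9}; col 1 has {1,2,3,6,8,9}; box has {1,2,3,5,6,8,9} → only 7 remains.
R1C6 = 4: row 1 has {1,3,5,6,7,8,9}; col 6 has {1,7,8,9}; box has {1,2,5,6,7,8,9} → only 4 remains.
R3C2 = 4: row 3 has {1,2,5,6,7,8,9}; col 2 has {1,3,5,8,9}; box has {1,3,5,6,7,8,9} → only 4 remains.
R3C6 = 3: row 3 has {1,2,4,5,6,7,8,9}; col 6 has {1,4,7,8,9}; box has {1,2,4,5,6,7,8,9} → only 3 remains.
R4C2 = 6: row 4 has {1,2,3,4,7}; col 2 has {1,3,4,5,8,9}; box has {1,2,3,4,9} → only 6 remains.
R4C3 = 8: row 4 has {1,2,3,4,6,7}; col 3 has {1,2,3,4,5,6,7,9}; box has {1,2,3,4,6,9} → only 8 remains.

8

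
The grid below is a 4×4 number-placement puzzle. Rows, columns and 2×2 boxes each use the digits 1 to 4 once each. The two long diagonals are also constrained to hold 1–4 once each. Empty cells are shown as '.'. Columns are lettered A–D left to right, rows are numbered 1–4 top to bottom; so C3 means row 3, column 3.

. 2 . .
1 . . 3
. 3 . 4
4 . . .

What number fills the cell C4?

A1 = 3: row 1 has {2}; col 1 has {1,4}; box has {1,2}; main diagonal has {} → only 3 remains.
D1 = 1: row 1 has {2,3}; col 4 has {3,4}; box has {3}; anti-diagonal has {3,4} → only 1 remains.
B2 = 4: row 2 has {1,3}; col 2 has {2,3}; box has {1,2,3}; main diagonal has {3} → only 4 remains.
C2 = 2: row 2 has {1,3,4}; col 3 has {}; box has {1,3}; anti-diagonal has {1,3,4} → only 2 remains.
A3 = 2: row 3 has {3,4}; col 1 has {1,3,4}; box has {3,4} → only 2 remains.
C3 = 1: row 3 has {2,3,4}; col 3 has {2}; box has {4}; main diagonal has {3,4} → only 1 remains.
B4 = 1: row 4 has {4}; col 2 has {2,3,4}; box has {2,3,4} → only 1 remains.
C4 = 3: row 4 has {1,4}; col 3 has {1,2}; box has {1,4} → only 3 remains.

3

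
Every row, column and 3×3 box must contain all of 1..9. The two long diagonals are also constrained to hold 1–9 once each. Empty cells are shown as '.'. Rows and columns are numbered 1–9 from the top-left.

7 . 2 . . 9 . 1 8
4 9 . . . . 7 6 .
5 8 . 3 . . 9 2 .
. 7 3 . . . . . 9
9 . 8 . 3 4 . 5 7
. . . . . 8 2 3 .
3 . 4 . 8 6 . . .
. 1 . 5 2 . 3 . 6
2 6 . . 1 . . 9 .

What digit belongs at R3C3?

6

R1C2 = 3 (sole candidate).
R2C3 = 1 (sole candidate).
R2C5 = 5 (sole candidate).
R2C6 = 2 (sole candidate).
R2C9 = 3 (sole candidate).
R3C3 = 6: row 3 has {2,3,5,8,9}; col 3 has {1,2,3,4,8}; box has {1,2,3,4,5,7,8,9}; main diagonal has {3,7,8,9} → only 6 remains.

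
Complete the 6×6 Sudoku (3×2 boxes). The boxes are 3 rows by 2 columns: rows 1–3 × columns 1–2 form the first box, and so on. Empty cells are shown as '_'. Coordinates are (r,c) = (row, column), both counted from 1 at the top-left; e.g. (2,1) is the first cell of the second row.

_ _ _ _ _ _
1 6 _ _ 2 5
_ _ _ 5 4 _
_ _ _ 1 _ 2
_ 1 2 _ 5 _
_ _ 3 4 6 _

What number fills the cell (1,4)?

2

(2,3) = 4 (sole candidate).
(2,4) = 3 (sole candidate).
(4,5) = 3 (sole candidate).
(5,4) = 6 (sole candidate).
(5,6) = 4 (sole candidate).
(6,6) = 1 (sole candidate).
(1,4) = 2: row 1 has {}; col 4 has {1,3,4,5,6}; box has {3,4,5} → only 2 remains.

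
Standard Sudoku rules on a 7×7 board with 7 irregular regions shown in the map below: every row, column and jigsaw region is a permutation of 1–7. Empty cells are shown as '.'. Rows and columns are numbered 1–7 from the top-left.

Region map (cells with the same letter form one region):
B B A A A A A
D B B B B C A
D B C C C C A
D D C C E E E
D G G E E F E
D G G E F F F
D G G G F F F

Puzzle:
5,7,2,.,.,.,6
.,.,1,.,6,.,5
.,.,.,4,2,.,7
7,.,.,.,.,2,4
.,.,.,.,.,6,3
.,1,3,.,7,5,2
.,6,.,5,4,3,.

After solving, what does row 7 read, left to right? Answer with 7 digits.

2675431

r2c6 = 7: row 2 has {1,5,6}; col 6 has {2,3,5,6}; region has {2,4} → only 7 remains.
r3c2 = 3: row 3 has {2,4,7}; col 2 has {1,6,7}; region has {1,5,6,7} → only 3 remains.
r3c6 = 1: row 3 has {2,3,4,7}; col 6 has {2,3,5,6,7}; region has {2,4,7} → only 1 remains.
r4c2 = 5: row 4 has {2,4,7}; col 2 has {1,3,6,7}; region has {7} → only 5 remains.
r4c3 = 6: row 4 has {2,4,5,7}; col 3 has {1,2,3}; region has {1,2,4,7} → only 6 remains.
r4c4 = 3: row 4 has {2,4,5,6,7}; col 4 has {4,5}; region has {1,2,4,6,7} → only 3 remains.
r4c5 = 1: row 4 has {2,3,4,5,6,7}; col 5 has {2,4,6,7}; region has {2,3,4} → only 1 remains.
r5c4 = 7: row 5 has {3,6}; col 4 has {3,4,5}; region has {1,2,3,4} → only 7 remains.
r5c5 = 5: row 5 has {3,6,7}; col 5 has {1,2,4,6,7}; region has {1,2,3,4,7} → only 5 remains.
r6c4 = 6: row 6 has {1,2,3,5,7}; col 4 has {3,4,5,7}; region has {1,2,3,4,5,7} → only 6 remains.
r7c3 = 7: row 7 has {3,4,5,6}; col 3 has {1,2,3,6}; region has {1,3,5,6} → only 7 remains.
r7c7 = 1: row 7 has {3,4,5,6,7}; col 7 has {2,3,4,5,6,7}; region has {2,3,4,5,6,7} → only 1 remains.
r1c4 = 1: row 1 has {2,5,6,7}; col 4 has {3,4,5,6,7}; region has {2,5,6,7} → only 1 remains.
r1c5 = 3: row 1 has {1,2,5,6,7}; col 5 has {1,2,4,5,6,7}; region has {1,2,5,6,7} → only 3 remains.
r1c6 = 4: row 1 has {1,2,3,5,6,7}; col 6 has {1,2,3,5,6,7}; region has {1,2,3,5,6,7} → only 4 remains.
r2c4 = 2: row 2 has {1,5,6,7}; col 4 has {1,3,4,5,6,7}; region has {1,3,5,6,7} → only 2 remains.
r3c1 = 6: row 3 has {1,2,3,4,7}; col 1 has {5,7}; region has {5,7} → only 6 remains.
r3c3 = 5: row 3 has {1,2,3,4,6,7}; col 3 has {1,2,3,6,7}; region has {1,2,3,4,6,7} → only 5 remains.
r5c3 = 4: row 5 has {3,5,6,7}; col 3 has {1,2,3,5,6,7}; region has {1,3,5,6,7} → only 4 remains.
r6c1 = 4: row 6 has {1,2,3,5,6,7}; col 1 has {5,6,7}; region has {5,6,7} → only 4 remains.
r7c1 = 2: row 7 has {1,3,4,5,6,7}; col 1 has {4,5,6,7}; region has {4,5,6,7} → only 2 remains.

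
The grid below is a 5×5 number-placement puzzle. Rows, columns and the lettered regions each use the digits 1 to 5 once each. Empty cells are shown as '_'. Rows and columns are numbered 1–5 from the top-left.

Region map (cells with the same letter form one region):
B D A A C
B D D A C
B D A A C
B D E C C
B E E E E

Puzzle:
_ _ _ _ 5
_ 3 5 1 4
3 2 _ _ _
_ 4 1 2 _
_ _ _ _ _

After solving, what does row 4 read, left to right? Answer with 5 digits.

54123

R1C2 = 1 (sole candidate).
R2C1 = 2 (sole candidate).
R3C3 = 4 (sole candidate).
R3C4 = 5 (sole candidate).
R3C5 = 1 (sole candidate).
R4C1 = 5: row 4 has {1,2,4}; col 1 has {2,3}; region has {2,3} → only 5 remains.
R4C5 = 3: row 4 has {1,2,4,5}; col 5 has {1,4,5}; region has {1,2,4,5} → only 3 remains.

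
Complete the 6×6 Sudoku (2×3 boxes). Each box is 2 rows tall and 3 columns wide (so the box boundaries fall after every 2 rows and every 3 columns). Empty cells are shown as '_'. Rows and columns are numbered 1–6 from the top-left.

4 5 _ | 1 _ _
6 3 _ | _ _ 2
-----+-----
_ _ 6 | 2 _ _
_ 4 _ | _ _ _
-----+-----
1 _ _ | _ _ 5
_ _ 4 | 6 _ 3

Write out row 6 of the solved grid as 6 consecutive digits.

524613

r1c3 = 2 (sole candidate).
r1c6 = 6 (sole candidate).
r2c3 = 1 (sole candidate).
r3c2 = 1 (sole candidate).
r3c6 = 4 (sole candidate).
r4c6 = 1 (sole candidate).
r5c3 = 3 (sole candidate).
r5c4 = 4 (sole candidate).
r5c5 = 2 (sole candidate).
r6c2 = 2: row 6 has {3,4,6}; col 2 has {1,3,4,5}; box has {1,3,4} → only 2 remains.
r6c5 = 1: row 6 has {2,3,4,6}; col 5 has {2}; box has {2,3,4,5,6} → only 1 remains.
r1c5 = 3 (sole candidate).
r2c4 = 5 (sole candidate).
r2c5 = 4 (sole candidate).
r3c5 = 5 (sole candidate).
r4c3 = 5 (sole candidate).
r4c4 = 3 (sole candidate).
r4c5 = 6 (sole candidate).
r5c2 = 6 (sole candidate).
r6c1 = 5: row 6 has {1,2,3,4,6}; col 1 has {1,4,6}; box has {1,2,3,4,6} → only 5 remains.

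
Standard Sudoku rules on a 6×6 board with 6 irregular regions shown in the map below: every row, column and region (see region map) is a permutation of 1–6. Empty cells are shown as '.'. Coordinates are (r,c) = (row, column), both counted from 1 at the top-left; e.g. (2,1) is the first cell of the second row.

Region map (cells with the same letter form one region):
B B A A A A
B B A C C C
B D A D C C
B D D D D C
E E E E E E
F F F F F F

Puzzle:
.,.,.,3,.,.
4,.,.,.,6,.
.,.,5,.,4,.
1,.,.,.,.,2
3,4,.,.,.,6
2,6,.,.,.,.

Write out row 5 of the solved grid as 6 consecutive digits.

(3,1) = 6 (sole candidate).
(1,1) = 5 (sole candidate).
(1,2) = 2 (sole candidate).
(1,5) = 1 (sole candidate).
(1,6) = 4 (sole candidate).
(2,2) = 3 (sole candidate).
(2,3) = 2 (sole candidate).
(3,2) = 1 (sole candidate).
(3,4) = 2 (sole candidate).
(3,6) = 3 (sole candidate).
(4,2) = 5 (sole candidate).
(4,5) = 3 (sole candidate).
(5,3) = 1: row 5 has {3,4,6}; col 3 has {2,5}; region has {3,4,6} → only 1 remains.
(5,4) = 5: row 5 has {1,3,4,6}; col 4 has {2,3}; region has {1,3,4,6} → only 5 remains.
(5,5) = 2: row 5 has {1,3,4,5,6}; col 5 has {1,3,4,6}; region has {1,3,4,5,6} → only 2 remains.

341526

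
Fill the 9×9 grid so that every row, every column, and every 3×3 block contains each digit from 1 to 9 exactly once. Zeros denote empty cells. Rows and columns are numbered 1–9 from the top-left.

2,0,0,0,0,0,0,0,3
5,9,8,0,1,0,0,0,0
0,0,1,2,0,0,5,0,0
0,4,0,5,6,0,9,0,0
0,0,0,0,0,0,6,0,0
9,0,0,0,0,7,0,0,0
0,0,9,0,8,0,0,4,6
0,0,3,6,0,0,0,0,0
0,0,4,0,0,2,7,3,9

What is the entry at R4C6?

8

R9C4 = 1: row 9 has {2,3,4,7,9}; col 4 has {2,5,6}; box has {2,6,8} → only 1 remains.
R9C5 = 5: row 9 has {1,2,3,4,7,9}; col 5 has {1,6,8}; box has {1,2,6,8} → only 5 remains.
R7C6 = 3: row 7 has {4,6,8,9}; col 6 has {2,7}; box has {1,2,5,6,8} → only 3 remains.
R7C4 = 7: row 7 has {3,4,6,8,9}; col 4 has {1,2,5,6}; box has {1,2,3,5,6,8} → only 7 remains.
R7C1 = 1: row 7 has {3,4,6,7,8,9}; col 1 has {2,5,9}; box has {3,4,9} → only 1 remains.
R7C7 = 2: row 7 has {1,3,4,6,7,8,9}; col 7 has {5,6,7,9}; box has {3,4,6,7,9} → only 2 remains.
R2C7 = 4: row 2 has {1,5,8,9}; col 7 has {2,5,6,7,9}; box has {3,5} → only 4 remains.
R7C2 = 5: row 7 has {1,2,3,4,6,7,8,9}; col 2 has {4,9}; box has {1,3,4,9} → only 5 remains.
R2C4 = 3: row 2 has {1,4,5,8,9}; col 4 has {1,2,5,6,7}; box has {1,2} → only 3 remains.
R2C6 = 6: row 2 has {1,3,4,5,8,9}; col 6 has {2,3,7}; box has {1,2,3} → only 6 remains.
R1C6 = 5: in row 1, 5 can only go here (every other open cell in that row sees a 5).
R4C1 = 3: in row 4, 3 can only go here (every other open cell in that row sees a 3).
R3C2 = 3: in row 3, 3 can only go here (every other open cell in that row sees a 3).
R5C5 = 3: in row 5, 3 can only go here (every other open cell in that row sees a 3).
R6C7 = 3: in row 6, 3 can only go here (every other open cell in that row sees a 3).
R8C2 = 2: in row 8, 2 can only go here (every other open cell in that row sees a 2).
R8C1 = 7: in row 8, 7 can only go here (every other open cell in that row sees a 7).
R5C1 = 8: row 5 has {3,6}; col 1 has {1,2,3,5,7,9}; box has {3,4,9} → only 8 remains.
R9C1 = 6: row 9 has {1,2,3,4,5,7,9}; col 1 has {1,2,3,5,7,8,9}; box has {1,2,3,4,5,7,9} → only 6 remains.
R9C2 = 8: row 9 has {1,2,3,4,5,6,7,9}; col 2 has {2,3,4,5,9}; box has {1,2,3,4,5,6,7,9} → only 8 remains.
R3C1 = 4: row 3 has {1,2,3,5}; col 1 has {1,2,3,5,6,7,8,9}; box has {1,2,3,5,8,9} → only 4 remains.
R3C8 = 6: in row 3, 6 can only go here (every other open cell in that row sees a 6).
R6C5 = 2: in column 5, 2 can only go here (every other open cell in that column sees a 2).
R1C8 = 9: in column 8, 9 can only go here (every other open cell in that column sees a 9).
R1C7 = 1: in row 1, 1 can only go here (every other open cell in that row sees a 1).
R8C7 = 8: row 8 has {2,3,6,7}; col 7 has {1,2,3,4,5,6,7,9}; box has {2,3,4,6,7,9} → only 8 remains.
R1C4 = 8: in row 1, 8 can only go here (every other open cell in that row sees an 8).
R3C6 = 9: row 3 has {1,2,3,4,5,6}; col 6 has {2,3,5,6,7}; box has {1,2,3,5,6,8} → only 9 remains.
R6C4 = 4: row 6 has {2,3,7,9}; col 4 has {1,2,3,5,6,7,8}; box has {2,3,5,6,7} → only 4 remains.
R8C6 = 4: row 8 has {2,3,6,7,8}; col 6 has {2,3,5,6,7,9}; box has {1,2,3,5,6,7,8} → only 4 remains.
R3C5 = 7: row 3 has {1,2,3,4,5,6,9}; col 5 has {1,2,3,5,6,8}; box has {1,2,3,5,6,8,9} → only 7 remains.
R3C9 = 8: row 3 has {1,2,3,4,5,6,7,9}; col 9 has {3,6,9}; box has {1,3,4,5,6,9} → only 8 remains.
R5C4 = 9: row 5 has {3,6,8}; col 4 has {1,2,3,4,5,6,7,8}; box has {2,3,4,5,6,7} → only 9 remains.
R5C6 = 1: row 5 has {3,6,8,9}; col 6 has {2,3,4,5,6,7,9}; box has {2,3,4,5,6,7,9} → only 1 remains.
R8C5 = 9: row 8 has {2,3,4,6,7,8}; col 5 has {1,2,3,5,6,7,8}; box has {1,2,3,4,5,6,7,8} → only 9 remains.
R1C5 = 4: row 1 has {1,2,3,5,8,9}; col 5 has {1,2,3,5,6,7,8,9}; box has {1,2,3,5,6,7,8,9} → only 4 remains.
R4C6 = 8: row 4 has {3,4,5,6,9}; col 6 has {1,2,3,4,5,6,7,9}; box has {1,2,3,4,5,6,7,9} → only 8 remains.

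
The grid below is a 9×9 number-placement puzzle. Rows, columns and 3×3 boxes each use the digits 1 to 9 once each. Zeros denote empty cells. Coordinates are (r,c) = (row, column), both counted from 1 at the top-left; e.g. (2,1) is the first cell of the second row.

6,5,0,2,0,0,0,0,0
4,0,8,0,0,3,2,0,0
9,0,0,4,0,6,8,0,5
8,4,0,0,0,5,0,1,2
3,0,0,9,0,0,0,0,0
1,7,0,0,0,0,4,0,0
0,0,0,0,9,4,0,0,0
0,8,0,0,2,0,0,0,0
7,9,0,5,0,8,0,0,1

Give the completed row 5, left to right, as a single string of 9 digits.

(2,2) = 1: row 2 has {2,3,4,8}; col 2 has {4,5,7,8,9}; box has {4,5,6,8,9} → only 1 remains.
(2,4) = 7: row 2 has {1,2,3,4,8}; col 4 has {2,4,5,9}; box has {2,3,4,6} → only 7 remains.
(2,5) = 5: row 2 has {1,2,3,4,7,8}; col 5 has {2,9}; box has {2,3,4,6,7} → only 5 remains.
(3,5) = 1: row 3 has {4,5,6,8,9}; col 5 has {2,5,9}; box has {2,3,4,5,6,7} → only 1 remains.
(6,6) = 2: row 6 has {1,4,7}; col 6 has {3,4,5,6,8}; box has {5,9} → only 2 remains.
(8,1) = 5: row 8 has {2,8}; col 1 has {1,3,4,6,7,8,9}; box has {7,8,9} → only 5 remains.
(1,5) = 8: row 1 has {2,5,6}; col 5 has {1,2,5,9}; box has {1,2,3,4,5,6,7} → only 8 remains.
(1,6) = 9: row 1 has {2,5,6,8}; col 6 has {2,3,4,5,6,8}; box has {1,2,3,4,5,6,7,8} → only 9 remains.
(7,1) = 2: row 7 has {4,9}; col 1 has {1,3,4,5,6,7,8,9}; box has {5,7,8,9} → only 2 remains.
(1,7) = 1: in row 1, 1 can only go here (every other open cell in that row sees a 1).
(5,6) = 1: in row 5, 1 can only go here (every other open cell in that row sees a 1).
(5,5) = 4: in row 5, 4 can only go here (every other open cell in that row sees a 4).
(8,6) = 7: row 8 has {2,5,8}; col 6 has {1,2,3,4,5,6,8,9}; box has {2,4,5,8,9} → only 7 remains.
(9,8) = 2: in row 9, 2 can only go here (every other open cell in that row sees a 2).
(9,3) = 4: in row 9, 4 can only go here (every other open cell in that row sees a 4).
(6,4) = 8: in column 4, 8 can only go here (every other open cell in that column sees an 8).
(4,5) = 7: in column 5, 7 can only go here (every other open cell in that column sees a 7).
Singles propagation stalls before every target cell is settled. Branch on (4,4) (candidates {3,6}).
  Try (4,4) = 6: this forces (4,3)=9, (4,7)=3, (6,5)=3; then row 9 has no cell left for 3 — contradiction.
So (4,4) = 3.
(6,5) = 6 (sole candidate).
(9,5) = 3 (sole candidate).
(9,7) = 6 (sole candidate).
(4,7) = 9 (sole candidate).
(6,9) = 3 (sole candidate).
(8,7) = 3 (sole candidate).
(4,3) = 6 (sole candidate).
(5,2) = 2: row 5 has {1,3,4,9}; col 2 has {1,4,5,7,8,9}; box has {1,3,4,6,7,8} → only 2 remains.
(5,3) = 5: row 5 has {1,2,3,4,9}; col 3 has {4,6,8}; box has {1,2,3,4,6,7,8} → only 5 remains.
(5,7) = 7: row 5 has {1,2,3,4,5,9}; col 7 has {1,2,3,4,6,8,9}; box has {1,2,3,4,9} → only 7 remains.
(6,3) = 9 (sole candidate).
(6,8) = 5 (sole candidate).
(7,7) = 5 (sole candidate).
(8,3) = 1 (sole candidate).
(8,4) = 6 (sole candidate).
(3,2) = 3 (sole candidate).
(3,8) = 7 (sole candidate).
(7,2) = 6 (sole candidate).
(7,3) = 3 (sole candidate).
(7,4) = 1 (sole candidate).
(7,8) = 8 (sole candidate).
(7,9) = 7 (sole candidate).
(1,3) = 7 (sole candidate).
(1,9) = 4 (sole candidate).
(3,3) = 2 (sole candidate).
(5,8) = 6: row 5 has {1,2,3,4,5,7,9}; col 8 has {1,2,5,7,8}; box has {1,2,3,4,5,7,9} → only 6 remains.
(5,9) = 8: row 5 has {1,2,3,4,5,6,7,9}; col 9 has {1,2,3,4,5,7}; box has {1,2,3,4,5,6,7,9} → only 8 remains.

325941768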